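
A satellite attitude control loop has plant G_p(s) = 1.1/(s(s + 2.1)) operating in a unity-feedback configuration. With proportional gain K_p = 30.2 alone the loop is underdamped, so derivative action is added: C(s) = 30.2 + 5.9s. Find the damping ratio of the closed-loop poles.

ζ = 0.745

Forward path: (30.2 + 5.9s)·1.1/(s(s+2.1)). The closed-loop characteristic equation is s² + (2.1 + 1.1·5.9)s + 1.1·30.2 = 0.
That is s² + 8.59s + 33.22 = 0, so ω_n = 5.764 rad/s and ζ = 8.59/(2·5.764) = 0.7452.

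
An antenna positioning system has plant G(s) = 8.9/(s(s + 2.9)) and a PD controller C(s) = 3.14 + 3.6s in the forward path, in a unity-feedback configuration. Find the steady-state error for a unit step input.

0

The open loop C(s)G(s) has a pole at the origin (type 1), so the static position error constant is infinite and e_ss = 1/(1+∞) = 0.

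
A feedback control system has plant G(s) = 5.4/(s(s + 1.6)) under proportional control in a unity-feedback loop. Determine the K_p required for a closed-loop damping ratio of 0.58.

Closed-loop characteristic equation: s² + 1.6s + K_p·5.4 = 0.
So ω_n = √(5.4K_p) and 2ζω_n = 1.6, giving ζ = 1.6/(2√(5.4K_p)).
Setting ζ = 0.58: √(5.4K_p) = 1.6/(2·0.58) = 1.379, so K_p = 1.902/5.4 = 0.352.

K_p = 0.352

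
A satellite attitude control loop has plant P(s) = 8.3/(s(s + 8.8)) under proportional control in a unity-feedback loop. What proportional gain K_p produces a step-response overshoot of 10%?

K_p = 6.67

From %OS = 100·exp(−πζ/√(1−ζ²)) = 10%, ζ = −ln(0.1)/√(π²+ln²(0.1)) = 0.5912.
Characteristic equation s² + 8.8s + 8.3K_p = 0 gives ζ = 8.8/(2√(8.3K_p)).
Setting ζ = 0.5912: √(8.3K_p) = 8.8/(2·0.5912) = 7.443, so K_p = 55.4/8.3 = 6.67.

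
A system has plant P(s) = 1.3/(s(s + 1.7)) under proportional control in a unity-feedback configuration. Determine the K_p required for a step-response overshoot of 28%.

From %OS = 100·exp(−πζ/√(1−ζ²)) = 28%, ζ = −ln(0.28)/√(π²+ln²(0.28)) = 0.3755.
Characteristic equation s² + 1.7s + 1.3K_p = 0 gives ζ = 1.7/(2√(1.3K_p)).
Setting ζ = 0.3755: √(1.3K_p) = 1.7/(2·0.3755) = 2.263, so K_p = 5.123/1.3 = 3.94.

K_p = 3.94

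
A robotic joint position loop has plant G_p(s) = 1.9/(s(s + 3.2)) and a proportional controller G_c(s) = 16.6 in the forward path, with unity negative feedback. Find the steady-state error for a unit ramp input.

0.101

The loop has one pole at the origin (type 1). Velocity error constant K_v = lim_{s→0} s·G_c(s)G_p(s) = 16.6·1.9/3.2 = 9.856.
Steady-state error to a unit ramp: e_ss = 1/K_v = 0.101.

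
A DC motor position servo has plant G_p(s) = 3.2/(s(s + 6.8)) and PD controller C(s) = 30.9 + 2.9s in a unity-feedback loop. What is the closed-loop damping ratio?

ζ = 0.809

Forward path: (30.9 + 2.9s)·3.2/(s(s+6.8)). The closed-loop characteristic equation is s² + (6.8 + 3.2·2.9)s + 3.2·30.9 = 0.
That is s² + 16.08s + 98.88 = 0, so ω_n = 9.944 rad/s and ζ = 16.08/(2·9.944) = 0.8085.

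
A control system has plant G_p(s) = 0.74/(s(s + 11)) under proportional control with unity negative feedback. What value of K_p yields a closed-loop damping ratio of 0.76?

K_p = 70.8

Closed-loop characteristic equation: s² + 11s + K_p·0.74 = 0.
So ω_n = √(0.74K_p) and 2ζω_n = 11, giving ζ = 11/(2√(0.74K_p)).
Setting ζ = 0.76: √(0.74K_p) = 11/(2·0.76) = 7.237, so K_p = 52.37/0.74 = 70.8.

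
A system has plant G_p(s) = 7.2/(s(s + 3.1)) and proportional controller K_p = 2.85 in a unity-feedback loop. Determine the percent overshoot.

31.9%

The closed-loop denominator s² + 3.1s + 20.52 gives ω_n = √20.52 = 4.53 and ζ = 3.1/(2ω_n) = 0.3422.
%OS = 100·exp(−πζ/√(1−ζ²)) = 100·exp(−π·0.3422/√0.8829) = 31.9%.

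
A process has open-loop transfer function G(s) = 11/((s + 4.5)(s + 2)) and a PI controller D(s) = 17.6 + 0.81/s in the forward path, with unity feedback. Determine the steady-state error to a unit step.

0

The open loop D(s)G(s) has a pole at the origin (type 1), so the static position error constant is infinite and e_ss = 1/(1+∞) = 0.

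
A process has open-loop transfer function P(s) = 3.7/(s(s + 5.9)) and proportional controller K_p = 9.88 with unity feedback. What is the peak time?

The closed-loop denominator s² + 5.9s + 36.56 gives ω_n = √36.56 = 6.046 and ζ = 5.9/(2ω_n) = 0.4879.
Damped frequency ω_d = ω_n√(1−ζ²) = 5.278 rad/s, so peak time T_p = π/ω_d = 0.595 s.

T_p = 0.595 s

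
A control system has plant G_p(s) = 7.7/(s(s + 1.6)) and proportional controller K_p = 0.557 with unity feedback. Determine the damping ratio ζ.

ζ = 0.386

1 + K_p·G_p(s) = 0 gives s² + 1.6s + 4.289 = 0.
Matching s² + 2ζω_n s + ω_n²: ω_n = √4.289 = 2.071 rad/s and 2ζω_n = 1.6, so ζ = 1.6/(2·2.071) = 0.386.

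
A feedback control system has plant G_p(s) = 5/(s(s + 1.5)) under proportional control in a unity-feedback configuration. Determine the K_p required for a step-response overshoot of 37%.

From %OS = 100·exp(−πζ/√(1−ζ²)) = 37%, ζ = −ln(0.37)/√(π²+ln²(0.37)) = 0.3017.
Characteristic equation s² + 1.5s + 5K_p = 0 gives ζ = 1.5/(2√(5K_p)).
Setting ζ = 0.3017: √(5K_p) = 1.5/(2·0.3017) = 2.486, so K_p = 6.179/5 = 1.24.

K_p = 1.24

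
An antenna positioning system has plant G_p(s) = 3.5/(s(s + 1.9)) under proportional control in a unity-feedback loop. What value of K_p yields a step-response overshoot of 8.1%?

K_p = 0.661

From %OS = 100·exp(−πζ/√(1−ζ²)) = 8.1%, ζ = −ln(0.081)/√(π²+ln²(0.081)) = 0.6247.
Characteristic equation s² + 1.9s + 3.5K_p = 0 gives ζ = 1.9/(2√(3.5K_p)).
Setting ζ = 0.6247: √(3.5K_p) = 1.9/(2·0.6247) = 1.521, so K_p = 2.313/3.5 = 0.661.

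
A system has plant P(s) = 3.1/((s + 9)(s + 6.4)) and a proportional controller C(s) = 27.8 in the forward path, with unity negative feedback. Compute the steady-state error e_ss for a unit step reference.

0.401

The loop is type 0. Static position error constant K_pos = C(0)·P(0) = 27.8·0.05382 = 1.496.
Steady-state error to a unit step: e_ss = 1/(1+K_pos) = 1/2.496 = 0.401.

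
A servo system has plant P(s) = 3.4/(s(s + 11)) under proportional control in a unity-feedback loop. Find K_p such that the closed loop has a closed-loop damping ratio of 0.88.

K_p = 11.5

Closed-loop characteristic equation: s² + 11s + K_p·3.4 = 0.
So ω_n = √(3.4K_p) and 2ζω_n = 11, giving ζ = 11/(2√(3.4K_p)).
Setting ζ = 0.88: √(3.4K_p) = 11/(2·0.88) = 6.25, so K_p = 39.06/3.4 = 11.5.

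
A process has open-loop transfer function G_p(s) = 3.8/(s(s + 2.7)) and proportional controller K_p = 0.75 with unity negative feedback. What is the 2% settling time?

T_s ≈ 2.96 s

The closed-loop denominator s² + 2.7s + 2.85 gives ω_n = √2.85 = 1.688 and ζ = 2.7/(2ω_n) = 0.7997.
2% settling time T_s ≈ 4/(ζω_n) = 4/1.35 = 2.96 s.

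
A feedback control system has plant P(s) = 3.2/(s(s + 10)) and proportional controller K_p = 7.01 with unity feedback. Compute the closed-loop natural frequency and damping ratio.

The closed-loop denominator is s(s+10) + 7.01·3.2 = s² + 10s + 22.43.
Matching s² + 2ζω_n s + ω_n²: ω_n = √22.43 = 4.736 rad/s and 2ζω_n = 10, so ζ = 10/(2·4.736) = 1.06.

ω_n = 4.74 rad/s, ζ = 1.06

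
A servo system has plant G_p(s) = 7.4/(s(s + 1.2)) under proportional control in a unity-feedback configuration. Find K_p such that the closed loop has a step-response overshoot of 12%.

K_p = 0.155

From %OS = 100·exp(−πζ/√(1−ζ²)) = 12%, ζ = −ln(0.12)/√(π²+ln²(0.12)) = 0.5594.
Characteristic equation s² + 1.2s + 7.4K_p = 0 gives ζ = 1.2/(2√(7.4K_p)).
Setting ζ = 0.5594: √(7.4K_p) = 1.2/(2·0.5594) = 1.073, so K_p = 1.15/7.4 = 0.155.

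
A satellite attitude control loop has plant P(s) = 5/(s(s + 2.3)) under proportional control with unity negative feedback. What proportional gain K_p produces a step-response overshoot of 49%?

From %OS = 100·exp(−πζ/√(1−ζ²)) = 49%, ζ = −ln(0.49)/√(π²+ln²(0.49)) = 0.2214.
Characteristic equation s² + 2.3s + 5K_p = 0 gives ζ = 2.3/(2√(5K_p)).
Setting ζ = 0.2214: √(5K_p) = 2.3/(2·0.2214) = 5.194, so K_p = 26.97/5 = 5.39.

K_p = 5.39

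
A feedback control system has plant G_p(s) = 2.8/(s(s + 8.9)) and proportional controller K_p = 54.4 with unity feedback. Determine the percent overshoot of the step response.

The closed-loop denominator s² + 8.9s + 152.3 gives ω_n = √152.3 = 12.34 and ζ = 8.9/(2ω_n) = 0.3606.
%OS = 100·exp(−πζ/√(1−ζ²)) = 100·exp(−π·0.3606/√0.87) = 29.7%.

29.7%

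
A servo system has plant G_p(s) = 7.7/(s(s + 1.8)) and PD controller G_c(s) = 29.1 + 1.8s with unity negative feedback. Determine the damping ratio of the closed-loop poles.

ζ = 0.523

Forward path: (29.1 + 1.8s)·7.7/(s(s+1.8)). The closed-loop characteristic equation is s² + (1.8 + 7.7·1.8)s + 7.7·29.1 = 0.
That is s² + 15.66s + 224.1 = 0, so ω_n = 14.97 rad/s and ζ = 15.66/(2·14.97) = 0.5231.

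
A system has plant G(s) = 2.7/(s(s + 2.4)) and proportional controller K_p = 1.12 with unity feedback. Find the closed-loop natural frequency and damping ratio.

ω_n = 1.74 rad/s, ζ = 0.69

The closed-loop denominator is s(s+2.4) + 1.12·2.7 = s² + 2.4s + 3.024.
So ω_n² = 3.024 ⇒ ω_n = 1.739 rad/s, and ζ = 2.4/(2ω_n) = 0.69.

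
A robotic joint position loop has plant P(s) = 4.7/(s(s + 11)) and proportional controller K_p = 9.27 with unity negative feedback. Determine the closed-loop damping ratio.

With unity feedback the closed-loop characteristic equation is s² + 11s + 9.27·4.7 = s² + 11s + 43.57 = 0.
So ω_n² = 43.57 ⇒ ω_n = 6.601 rad/s, and ζ = 11/(2ω_n) = 0.833.

ζ = 0.833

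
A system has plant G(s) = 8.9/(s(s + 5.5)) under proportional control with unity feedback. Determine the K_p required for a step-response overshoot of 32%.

K_p = 7.31

From %OS = 100·exp(−πζ/√(1−ζ²)) = 32%, ζ = −ln(0.32)/√(π²+ln²(0.32)) = 0.341.
Characteristic equation s² + 5.5s + 8.9K_p = 0 gives ζ = 5.5/(2√(8.9K_p)).
Setting ζ = 0.341: √(8.9K_p) = 5.5/(2·0.341) = 8.065, so K_p = 65.05/8.9 = 7.31.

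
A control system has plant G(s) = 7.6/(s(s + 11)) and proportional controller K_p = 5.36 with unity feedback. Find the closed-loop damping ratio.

With unity feedback the closed-loop characteristic equation is s² + 11s + 5.36·7.6 = s² + 11s + 40.74 = 0.
Matching s² + 2ζω_n s + ω_n²: ω_n = √40.74 = 6.382 rad/s and 2ζω_n = 11, so ζ = 11/(2·6.382) = 0.862.

ζ = 0.862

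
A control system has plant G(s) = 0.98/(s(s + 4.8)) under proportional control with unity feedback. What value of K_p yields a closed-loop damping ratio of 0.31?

K_p = 61.2

Closed-loop characteristic equation: s² + 4.8s + K_p·0.98 = 0.
So ω_n = √(0.98K_p) and 2ζω_n = 4.8, giving ζ = 4.8/(2√(0.98K_p)).
Setting ζ = 0.31: √(0.98K_p) = 4.8/(2·0.31) = 7.742, so K_p = 59.94/0.98 = 61.2.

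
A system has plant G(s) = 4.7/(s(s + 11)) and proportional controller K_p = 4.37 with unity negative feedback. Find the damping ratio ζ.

ζ = 1.21

1 + K_p·G(s) = 0 gives s² + 11s + 20.54 = 0.
Matching s² + 2ζω_n s + ω_n²: ω_n = √20.54 = 4.532 rad/s and 2ζω_n = 11, so ζ = 11/(2·4.532) = 1.21.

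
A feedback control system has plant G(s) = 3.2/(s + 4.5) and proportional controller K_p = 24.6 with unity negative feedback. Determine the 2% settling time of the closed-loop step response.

T_s ≈ 0.0481 s

Closed-loop transfer function: T(s) = K_p·G(s)/(1 + K_p·G(s)) = 78.72/(s + 4.5 + 78.72) = 78.72/(s + 83.22).
Time constant τ = 1/83.22 = 0.01202 s, so the 2% settling time is about 4τ = 0.0481 s.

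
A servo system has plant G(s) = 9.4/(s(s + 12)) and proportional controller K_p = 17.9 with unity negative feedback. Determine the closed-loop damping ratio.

ζ = 0.463

With unity feedback the closed-loop characteristic equation is s² + 12s + 17.9·9.4 = s² + 12s + 168.3 = 0.
Matching s² + 2ζω_n s + ω_n²: ω_n = √168.3 = 12.97 rad/s and 2ζω_n = 12, so ζ = 12/(2·12.97) = 0.463.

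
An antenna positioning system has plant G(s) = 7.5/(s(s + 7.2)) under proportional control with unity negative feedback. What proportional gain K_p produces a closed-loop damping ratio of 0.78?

Closed-loop characteristic equation: s² + 7.2s + K_p·7.5 = 0.
So ω_n = √(7.5K_p) and 2ζω_n = 7.2, giving ζ = 7.2/(2√(7.5K_p)).
Setting ζ = 0.78: √(7.5K_p) = 7.2/(2·0.78) = 4.615, so K_p = 21.3/7.5 = 2.84.

K_p = 2.84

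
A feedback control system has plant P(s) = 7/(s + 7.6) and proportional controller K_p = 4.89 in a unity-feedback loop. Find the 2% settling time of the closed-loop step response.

Closed-loop transfer function: T(s) = K_p·P(s)/(1 + K_p·P(s)) = 34.23/(s + 7.6 + 34.23) = 34.23/(s + 41.83).
Time constant τ = 1/41.83 = 0.02391 s, so the 2% settling time is about 4τ = 0.0956 s.

T_s ≈ 0.0956 s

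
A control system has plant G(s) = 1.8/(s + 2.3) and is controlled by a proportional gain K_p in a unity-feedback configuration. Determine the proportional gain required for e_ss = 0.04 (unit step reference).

K_p = 30.7

For a type-0 loop with proportional control, e_ss = 1/(1 + K_p·G(0)).
G(0) = 0.7826. Require 1/(1 + K_p·0.7826) = 0.04, so 1 + 0.7826·K_p = 25.
K_p = (25 − 1)/0.7826 = 30.7.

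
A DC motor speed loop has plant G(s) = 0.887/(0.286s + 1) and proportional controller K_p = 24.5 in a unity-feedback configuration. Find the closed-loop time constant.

Closed loop: T(s) = K_p·G/(1+K_p·G) = 21.73/(0.286s + 1 + 21.73), with pole at s = −(1 + 21.73)/0.286 = −79.48.
Closed-loop time constant τ = 1/79.48 = 0.0126 s.

τ = 0.0126 s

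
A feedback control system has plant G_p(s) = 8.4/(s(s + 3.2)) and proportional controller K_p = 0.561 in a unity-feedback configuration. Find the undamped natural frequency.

With unity feedback the closed-loop characteristic equation is s² + 3.2s + 0.561·8.4 = s² + 3.2s + 4.712 = 0.
So ω_n² = 4.712 ⇒ ω_n = 2.171 rad/s, and ζ = 3.2/(2ω_n) = 0.737.

ω_n = 2.17 rad/s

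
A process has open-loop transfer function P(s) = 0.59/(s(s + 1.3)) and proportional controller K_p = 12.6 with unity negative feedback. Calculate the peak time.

T_p = 1.19 s

From 1 + K_pP(s) = 0: s² + 1.3s + 7.434 = 0 ⇒ ω_n = 2.727, ζ = 0.2384.
Damped frequency ω_d = ω_n√(1−ζ²) = 2.648 rad/s, so peak time T_p = π/ω_d = 1.19 s.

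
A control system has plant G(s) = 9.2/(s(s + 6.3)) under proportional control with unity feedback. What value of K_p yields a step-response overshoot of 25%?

From %OS = 100·exp(−πζ/√(1−ζ²)) = 25%, ζ = −ln(0.25)/√(π²+ln²(0.25)) = 0.4037.
Characteristic equation s² + 6.3s + 9.2K_p = 0 gives ζ = 6.3/(2√(9.2K_p)).
Setting ζ = 0.4037: √(9.2K_p) = 6.3/(2·0.4037) = 7.803, so K_p = 60.88/9.2 = 6.62.

K_p = 6.62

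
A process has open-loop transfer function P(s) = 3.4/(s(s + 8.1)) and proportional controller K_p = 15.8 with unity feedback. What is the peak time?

Closed-loop characteristic equation: s² + 8.1s + 53.72 = 0, so ω_n = 7.329 rad/s and ζ = 8.1/(2·7.329) = 0.5526.
Damped frequency ω_d = ω_n√(1−ζ²) = 6.109 rad/s, so peak time T_p = π/ω_d = 0.514 s.

T_p = 0.514 s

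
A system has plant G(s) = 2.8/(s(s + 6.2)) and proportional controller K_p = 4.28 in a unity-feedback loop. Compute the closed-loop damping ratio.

ζ = 0.895

With unity feedback the closed-loop characteristic equation is s² + 6.2s + 4.28·2.8 = s² + 6.2s + 11.98 = 0.
So ω_n² = 11.98 ⇒ ω_n = 3.462 rad/s, and ζ = 6.2/(2ω_n) = 0.895.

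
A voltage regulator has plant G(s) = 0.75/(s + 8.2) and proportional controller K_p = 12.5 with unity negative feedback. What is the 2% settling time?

T_s ≈ 0.228 s

Closed-loop transfer function: T(s) = K_p·G(s)/(1 + K_p·G(s)) = 9.375/(s + 8.2 + 9.375) = 9.375/(s + 17.57).
Time constant τ = 1/17.57 = 0.0569 s, so the 2% settling time is about 4τ = 0.228 s.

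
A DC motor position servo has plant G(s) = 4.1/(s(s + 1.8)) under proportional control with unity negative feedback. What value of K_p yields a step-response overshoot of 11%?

K_p = 0.598

From %OS = 100·exp(−πζ/√(1−ζ²)) = 11%, ζ = −ln(0.11)/√(π²+ln²(0.11)) = 0.5749.
Characteristic equation s² + 1.8s + 4.1K_p = 0 gives ζ = 1.8/(2√(4.1K_p)).
Setting ζ = 0.5749: √(4.1K_p) = 1.8/(2·0.5749) = 1.566, so K_p = 2.451/4.1 = 0.598.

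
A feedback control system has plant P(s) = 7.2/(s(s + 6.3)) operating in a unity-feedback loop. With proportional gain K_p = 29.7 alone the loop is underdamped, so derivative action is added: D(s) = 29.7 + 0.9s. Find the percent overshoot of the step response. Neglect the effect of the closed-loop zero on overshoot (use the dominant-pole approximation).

Forward path: (29.7 + 0.9s)·7.2/(s(s+6.3)). The closed-loop characteristic equation is s² + (6.3 + 7.2·0.9)s + 7.2·29.7 = 0.
That is s² + 12.78s + 213.8 = 0, so ω_n = 14.62 rad/s and ζ = 12.78/(2·14.62) = 0.437.
%OS = 100·exp(−πζ/√(1−ζ²)) = 21.7%.

21.7%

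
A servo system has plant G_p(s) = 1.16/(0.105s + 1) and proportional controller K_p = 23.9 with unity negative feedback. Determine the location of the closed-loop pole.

Closed loop: T(s) = K_p·G_p/(1+K_p·G_p) = 27.72/(0.105s + 1 + 27.72), with pole at s = −(1 + 27.72)/0.105 = −273.6.

s = -273.6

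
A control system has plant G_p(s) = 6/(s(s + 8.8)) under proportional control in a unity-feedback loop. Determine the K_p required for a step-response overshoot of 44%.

From %OS = 100·exp(−πζ/√(1−ζ²)) = 44%, ζ = −ln(0.44)/√(π²+ln²(0.44)) = 0.2528.
Characteristic equation s² + 8.8s + 6K_p = 0 gives ζ = 8.8/(2√(6K_p)).
Setting ζ = 0.2528: √(6K_p) = 8.8/(2·0.2528) = 17.4, so K_p = 302.9/6 = 50.5.

K_p = 50.5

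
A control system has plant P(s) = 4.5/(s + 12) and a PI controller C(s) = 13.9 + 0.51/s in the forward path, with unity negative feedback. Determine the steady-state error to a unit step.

0

The open loop C(s)P(s) has a pole at the origin (type 1), so the static position error constant is infinite and e_ss = 1/(1+∞) = 0.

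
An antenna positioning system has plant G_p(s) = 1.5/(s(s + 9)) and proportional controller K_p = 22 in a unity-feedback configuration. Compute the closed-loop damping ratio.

1 + K_p·G_p(s) = 0 gives s² + 9s + 33 = 0.
Matching s² + 2ζω_n s + ω_n²: ω_n = √33 = 5.745 rad/s and 2ζω_n = 9, so ζ = 9/(2·5.745) = 0.783.

ζ = 0.783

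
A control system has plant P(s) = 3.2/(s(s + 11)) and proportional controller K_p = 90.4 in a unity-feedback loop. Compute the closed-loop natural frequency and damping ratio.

ω_n = 17 rad/s, ζ = 0.323

1 + K_p·P(s) = 0 gives s² + 11s + 289.3 = 0.
Matching s² + 2ζω_n s + ω_n²: ω_n = √289.3 = 17.01 rad/s and 2ζω_n = 11, so ζ = 11/(2·17.01) = 0.323.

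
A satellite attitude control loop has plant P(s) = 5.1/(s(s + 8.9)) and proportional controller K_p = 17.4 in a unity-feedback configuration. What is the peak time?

T_p = 0.378 s

From 1 + K_pP(s) = 0: s² + 8.9s + 88.74 = 0 ⇒ ω_n = 9.42, ζ = 0.4724.
Damped frequency ω_d = ω_n√(1−ζ²) = 8.303 rad/s, so peak time T_p = π/ω_d = 0.378 s.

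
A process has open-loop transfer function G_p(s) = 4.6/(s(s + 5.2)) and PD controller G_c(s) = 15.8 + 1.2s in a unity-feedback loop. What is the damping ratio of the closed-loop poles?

ζ = 0.629

Forward path: (15.8 + 1.2s)·4.6/(s(s+5.2)). The closed-loop characteristic equation is s² + (5.2 + 4.6·1.2)s + 4.6·15.8 = 0.
That is s² + 10.72s + 72.68 = 0, so ω_n = 8.525 rad/s and ζ = 10.72/(2·8.525) = 0.6287.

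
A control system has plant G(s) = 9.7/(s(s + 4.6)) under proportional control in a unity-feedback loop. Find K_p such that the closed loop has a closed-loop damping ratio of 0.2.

Closed-loop characteristic equation: s² + 4.6s + K_p·9.7 = 0.
So ω_n = √(9.7K_p) and 2ζω_n = 4.6, giving ζ = 4.6/(2√(9.7K_p)).
Setting ζ = 0.2: √(9.7K_p) = 4.6/(2·0.2) = 11.5, so K_p = 132.2/9.7 = 13.6.

K_p = 13.6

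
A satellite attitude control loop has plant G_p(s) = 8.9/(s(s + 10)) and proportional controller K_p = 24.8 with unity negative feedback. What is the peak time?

The closed-loop denominator s² + 10s + 220.7 gives ω_n = √220.7 = 14.86 and ζ = 10/(2ω_n) = 0.3365.
Damped frequency ω_d = ω_n√(1−ζ²) = 13.99 rad/s, so peak time T_p = π/ω_d = 0.225 s.

T_p = 0.225 s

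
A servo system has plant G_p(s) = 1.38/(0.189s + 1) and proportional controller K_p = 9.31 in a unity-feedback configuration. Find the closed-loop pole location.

s = -73.27

Closed loop: T(s) = K_p·G_p/(1+K_p·G_p) = 12.85/(0.189s + 1 + 12.85), with pole at s = −(1 + 12.85)/0.189 = −73.27.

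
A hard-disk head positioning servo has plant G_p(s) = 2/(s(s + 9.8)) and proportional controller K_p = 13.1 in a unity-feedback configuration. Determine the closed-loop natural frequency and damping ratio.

ω_n = 5.12 rad/s, ζ = 0.957

1 + K_p·G_p(s) = 0 gives s² + 9.8s + 26.2 = 0.
So ω_n² = 26.2 ⇒ ω_n = 5.119 rad/s, and ζ = 9.8/(2ω_n) = 0.957.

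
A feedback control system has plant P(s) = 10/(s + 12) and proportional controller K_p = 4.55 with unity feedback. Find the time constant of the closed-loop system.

Closed-loop transfer function: T(s) = K_p·P(s)/(1 + K_p·P(s)) = 45.5/(s + 12 + 45.5) = 45.5/(s + 57.5).
Time constant τ = 1/57.5 = 0.0174 s.

τ = 0.0174 s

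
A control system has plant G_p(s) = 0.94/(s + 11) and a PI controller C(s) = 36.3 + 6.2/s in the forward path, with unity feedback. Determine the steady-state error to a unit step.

0

The open loop C(s)G_p(s) has a pole at the origin (type 1), so the static position error constant is infinite and e_ss = 1/(1+∞) = 0.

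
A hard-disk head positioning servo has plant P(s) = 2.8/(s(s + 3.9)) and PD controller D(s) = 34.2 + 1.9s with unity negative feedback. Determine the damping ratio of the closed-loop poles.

Forward path: (34.2 + 1.9s)·2.8/(s(s+3.9)). The closed-loop characteristic equation is s² + (3.9 + 2.8·1.9)s + 2.8·34.2 = 0.
That is s² + 9.22s + 95.76 = 0, so ω_n = 9.786 rad/s and ζ = 9.22/(2·9.786) = 0.4711.

ζ = 0.471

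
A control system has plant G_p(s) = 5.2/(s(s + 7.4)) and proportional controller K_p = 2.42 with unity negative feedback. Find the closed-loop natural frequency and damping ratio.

ω_n = 3.55 rad/s, ζ = 1.04

With unity feedback the closed-loop characteristic equation is s² + 7.4s + 2.42·5.2 = s² + 7.4s + 12.58 = 0.
Matching s² + 2ζω_n s + ω_n²: ω_n = √12.58 = 3.547 rad/s and 2ζω_n = 7.4, so ζ = 7.4/(2·3.547) = 1.04.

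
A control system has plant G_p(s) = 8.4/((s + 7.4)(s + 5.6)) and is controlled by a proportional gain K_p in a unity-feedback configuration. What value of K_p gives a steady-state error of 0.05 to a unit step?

K_p = 93.7

The loop is type 0, so e_ss(step) = 1/(1 + K_pos) with K_pos = K_p·G_p(0).
G_p(0) = 0.2027. Require 1/(1 + K_p·0.2027) = 0.05, so 1 + 0.2027·K_p = 20.
K_p = (20 − 1)/0.2027 = 93.7.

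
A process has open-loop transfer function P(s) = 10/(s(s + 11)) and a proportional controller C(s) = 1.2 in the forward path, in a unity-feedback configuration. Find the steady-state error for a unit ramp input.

The loop has one pole at the origin (type 1). Velocity error constant K_v = lim_{s→0} s·C(s)P(s) = 1.2·10/11 = 1.091.
Steady-state error to a unit ramp: e_ss = 1/K_v = 0.917.

0.917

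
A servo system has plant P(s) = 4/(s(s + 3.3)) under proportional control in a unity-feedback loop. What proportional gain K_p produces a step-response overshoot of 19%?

K_p = 3.12

From %OS = 100·exp(−πζ/√(1−ζ²)) = 19%, ζ = −ln(0.19)/√(π²+ln²(0.19)) = 0.4673.
Characteristic equation s² + 3.3s + 4K_p = 0 gives ζ = 3.3/(2√(4K_p)).
Setting ζ = 0.4673: √(4K_p) = 3.3/(2·0.4673) = 3.531, so K_p = 12.46/4 = 3.12.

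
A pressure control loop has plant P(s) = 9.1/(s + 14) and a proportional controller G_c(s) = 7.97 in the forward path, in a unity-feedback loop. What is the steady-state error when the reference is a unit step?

0.162

The loop is type 0. Static position error constant K_pos = G_c(0)·P(0) = 7.97·0.65 = 5.181.
Steady-state error to a unit step: e_ss = 1/(1+K_pos) = 1/6.181 = 0.162.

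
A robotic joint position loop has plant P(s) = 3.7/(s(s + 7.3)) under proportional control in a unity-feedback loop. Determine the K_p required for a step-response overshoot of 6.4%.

K_p = 8.3

From %OS = 100·exp(−πζ/√(1−ζ²)) = 6.4%, ζ = −ln(0.064)/√(π²+ln²(0.064)) = 0.6585.
Characteristic equation s² + 7.3s + 3.7K_p = 0 gives ζ = 7.3/(2√(3.7K_p)).
Setting ζ = 0.6585: √(3.7K_p) = 7.3/(2·0.6585) = 5.543, so K_p = 30.72/3.7 = 8.3.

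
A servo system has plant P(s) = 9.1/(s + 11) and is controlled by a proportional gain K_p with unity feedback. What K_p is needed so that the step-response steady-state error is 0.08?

K_p = 13.9

The loop is type 0, so e_ss(step) = 1/(1 + K_pos) with K_pos = K_p·P(0).
P(0) = 0.8273. Require 1/(1 + K_p·0.8273) = 0.08, so 1 + 0.8273·K_p = 12.5.
K_p = (12.5 − 1)/0.8273 = 13.9.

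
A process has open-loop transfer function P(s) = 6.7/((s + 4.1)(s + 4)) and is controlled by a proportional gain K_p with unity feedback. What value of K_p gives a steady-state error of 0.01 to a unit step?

For a type-0 loop with proportional control, e_ss = 1/(1 + K_p·P(0)).
P(0) = 0.4085. Require 1/(1 + K_p·0.4085) = 0.01, so 1 + 0.4085·K_p = 100.
K_p = (100 − 1)/0.4085 = 242.

K_p = 242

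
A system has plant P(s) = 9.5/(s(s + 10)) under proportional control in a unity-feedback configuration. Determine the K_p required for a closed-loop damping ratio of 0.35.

K_p = 21.5

Closed-loop characteristic equation: s² + 10s + K_p·9.5 = 0.
So ω_n = √(9.5K_p) and 2ζω_n = 10, giving ζ = 10/(2√(9.5K_p)).
Setting ζ = 0.35: √(9.5K_p) = 10/(2·0.35) = 14.29, so K_p = 204.1/9.5 = 21.5.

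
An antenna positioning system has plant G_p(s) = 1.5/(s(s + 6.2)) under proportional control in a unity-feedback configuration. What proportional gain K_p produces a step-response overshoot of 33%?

K_p = 57.9

From %OS = 100·exp(−πζ/√(1−ζ²)) = 33%, ζ = −ln(0.33)/√(π²+ln²(0.33)) = 0.3328.
Characteristic equation s² + 6.2s + 1.5K_p = 0 gives ζ = 6.2/(2√(1.5K_p)).
Setting ζ = 0.3328: √(1.5K_p) = 6.2/(2·0.3328) = 9.315, so K_p = 86.78/1.5 = 57.9.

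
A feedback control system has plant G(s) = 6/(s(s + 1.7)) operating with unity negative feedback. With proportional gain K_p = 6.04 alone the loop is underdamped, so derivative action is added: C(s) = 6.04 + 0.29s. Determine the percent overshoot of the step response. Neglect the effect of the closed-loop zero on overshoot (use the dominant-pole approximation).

39.2%

Forward path: (6.04 + 0.29s)·6/(s(s+1.7)). The closed-loop characteristic equation is s² + (1.7 + 6·0.29)s + 6·6.04 = 0.
That is s² + 3.44s + 36.24 = 0, so ω_n = 6.02 rad/s and ζ = 3.44/(2·6.02) = 0.2857.
%OS = 100·exp(−πζ/√(1−ζ²)) = 39.2%.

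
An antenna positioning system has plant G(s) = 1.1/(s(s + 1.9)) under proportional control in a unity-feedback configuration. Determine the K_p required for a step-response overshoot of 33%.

K_p = 7.41

From %OS = 100·exp(−πζ/√(1−ζ²)) = 33%, ζ = −ln(0.33)/√(π²+ln²(0.33)) = 0.3328.
Characteristic equation s² + 1.9s + 1.1K_p = 0 gives ζ = 1.9/(2√(1.1K_p)).
Setting ζ = 0.3328: √(1.1K_p) = 1.9/(2·0.3328) = 2.855, so K_p = 8.149/1.1 = 7.41.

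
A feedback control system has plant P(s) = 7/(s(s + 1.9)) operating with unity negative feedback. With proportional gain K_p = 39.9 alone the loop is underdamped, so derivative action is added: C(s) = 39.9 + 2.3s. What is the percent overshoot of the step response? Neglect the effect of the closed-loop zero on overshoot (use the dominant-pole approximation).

13.4%

Forward path: (39.9 + 2.3s)·7/(s(s+1.9)). The closed-loop characteristic equation is s² + (1.9 + 7·2.3)s + 7·39.9 = 0.
That is s² + 18s + 279.3 = 0, so ω_n = 16.71 rad/s and ζ = 18/(2·16.71) = 0.5385.
%OS = 100·exp(−πζ/√(1−ζ²)) = 13.4%.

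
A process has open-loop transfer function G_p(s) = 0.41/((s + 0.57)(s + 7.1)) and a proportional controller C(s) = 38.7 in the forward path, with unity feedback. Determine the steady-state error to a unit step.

0.203

The loop is type 0. Static position error constant K_pos = C(0)·G_p(0) = 38.7·0.1013 = 3.921.
Steady-state error to a unit step: e_ss = 1/(1+K_pos) = 1/4.921 = 0.203.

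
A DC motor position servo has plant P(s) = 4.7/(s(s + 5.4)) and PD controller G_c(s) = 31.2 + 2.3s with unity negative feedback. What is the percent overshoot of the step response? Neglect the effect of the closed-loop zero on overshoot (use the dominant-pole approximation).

Forward path: (31.2 + 2.3s)·4.7/(s(s+5.4)). The closed-loop characteristic equation is s² + (5.4 + 4.7·2.3)s + 4.7·31.2 = 0.
That is s² + 16.21s + 146.6 = 0, so ω_n = 12.11 rad/s and ζ = 16.21/(2·12.11) = 0.6693.
%OS = 100·exp(−πζ/√(1−ζ²)) = 5.9%.

5.9%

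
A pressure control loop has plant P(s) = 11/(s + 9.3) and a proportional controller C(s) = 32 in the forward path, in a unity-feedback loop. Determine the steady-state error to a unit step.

0.0257

The loop is type 0. Static position error constant K_pos = C(0)·P(0) = 32·1.183 = 37.85.
Steady-state error to a unit step: e_ss = 1/(1+K_pos) = 1/38.85 = 0.0257.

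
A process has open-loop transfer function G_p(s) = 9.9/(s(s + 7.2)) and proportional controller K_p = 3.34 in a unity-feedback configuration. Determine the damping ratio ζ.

ζ = 0.626

With unity feedback the closed-loop characteristic equation is s² + 7.2s + 3.34·9.9 = s² + 7.2s + 33.07 = 0.
So ω_n² = 33.07 ⇒ ω_n = 5.75 rad/s, and ζ = 7.2/(2ω_n) = 0.626.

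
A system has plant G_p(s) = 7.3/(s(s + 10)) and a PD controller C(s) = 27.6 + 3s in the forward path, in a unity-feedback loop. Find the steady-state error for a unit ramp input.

The loop has one pole at the origin (type 1). Velocity error constant K_v = lim_{s→0} s·C(s)G_p(s) = 27.6·7.3/10 = 20.15.
Steady-state error to a unit ramp: e_ss = 1/K_v = 0.0496.

0.0496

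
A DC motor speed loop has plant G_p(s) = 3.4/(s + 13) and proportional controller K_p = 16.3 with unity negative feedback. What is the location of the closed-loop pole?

Closed-loop transfer function: T(s) = K_p·G_p(s)/(1 + K_p·G_p(s)) = 55.42/(s + 13 + 55.42) = 55.42/(s + 68.42).
The closed-loop pole is at s = −68.42.

s = -68.42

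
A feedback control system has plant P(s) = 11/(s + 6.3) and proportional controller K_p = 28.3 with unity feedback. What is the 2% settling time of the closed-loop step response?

T_s ≈ 0.0126 s

Closed-loop transfer function: T(s) = K_p·P(s)/(1 + K_p·P(s)) = 311.3/(s + 6.3 + 311.3) = 311.3/(s + 317.6).
Time constant τ = 1/317.6 = 0.003149 s, so the 2% settling time is about 4τ = 0.0126 s.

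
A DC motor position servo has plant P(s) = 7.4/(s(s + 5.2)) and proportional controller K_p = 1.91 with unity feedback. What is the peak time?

Closed-loop characteristic equation: s² + 5.2s + 14.13 = 0, so ω_n = 3.76 rad/s and ζ = 5.2/(2·3.76) = 0.6916.
Damped frequency ω_d = ω_n√(1−ζ²) = 2.716 rad/s, so peak time T_p = π/ω_d = 1.16 s.

T_p = 1.16 s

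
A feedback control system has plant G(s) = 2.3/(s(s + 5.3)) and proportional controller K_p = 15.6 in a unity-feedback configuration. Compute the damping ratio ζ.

The closed-loop denominator is s(s+5.3) + 15.6·2.3 = s² + 5.3s + 35.88.
So ω_n² = 35.88 ⇒ ω_n = 5.99 rad/s, and ζ = 5.3/(2ω_n) = 0.442.

ζ = 0.442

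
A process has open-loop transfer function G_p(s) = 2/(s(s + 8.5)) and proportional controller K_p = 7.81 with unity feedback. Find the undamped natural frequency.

ω_n = 3.95 rad/s

With unity feedback the closed-loop characteristic equation is s² + 8.5s + 7.81·2 = s² + 8.5s + 15.62 = 0.
So ω_n² = 15.62 ⇒ ω_n = 3.952 rad/s, and ζ = 8.5/(2ω_n) = 1.08.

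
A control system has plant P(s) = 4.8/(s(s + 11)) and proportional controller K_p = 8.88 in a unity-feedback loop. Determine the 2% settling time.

The closed-loop denominator s² + 11s + 42.62 gives ω_n = √42.62 = 6.529 and ζ = 11/(2ω_n) = 0.8424.
2% settling time T_s ≈ 4/(ζω_n) = 4/5.5 = 0.727 s.

T_s ≈ 0.727 s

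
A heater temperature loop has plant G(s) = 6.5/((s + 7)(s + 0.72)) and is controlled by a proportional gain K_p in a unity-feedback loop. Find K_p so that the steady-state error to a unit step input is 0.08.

For a type-0 loop with proportional control, e_ss = 1/(1 + K_p·G(0)).
G(0) = 1.29. Require 1/(1 + K_p·1.29) = 0.08, so 1 + 1.29·K_p = 12.5.
K_p = (12.5 − 1)/1.29 = 8.92.

K_p = 8.92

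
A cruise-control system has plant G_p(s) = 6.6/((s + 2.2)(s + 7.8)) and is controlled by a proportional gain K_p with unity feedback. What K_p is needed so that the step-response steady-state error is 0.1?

K_p = 23.4

The loop is type 0, so e_ss(step) = 1/(1 + K_pos) with K_pos = K_p·G_p(0).
G_p(0) = 0.3846. Require 1/(1 + K_p·0.3846) = 0.1, so 1 + 0.3846·K_p = 10.
K_p = (10 − 1)/0.3846 = 23.4.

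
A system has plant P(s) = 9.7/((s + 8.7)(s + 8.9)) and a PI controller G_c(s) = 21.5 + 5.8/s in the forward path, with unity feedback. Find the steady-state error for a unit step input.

0

The open loop G_c(s)P(s) has a pole at the origin (type 1), so the static position error constant is infinite and e_ss = 1/(1+∞) = 0.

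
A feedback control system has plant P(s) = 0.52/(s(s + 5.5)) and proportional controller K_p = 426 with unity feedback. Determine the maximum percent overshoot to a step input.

55.4%

From 1 + K_pP(s) = 0: s² + 5.5s + 221.5 = 0 ⇒ ω_n = 14.88, ζ = 0.1848.
%OS = 100·exp(−πζ/√(1−ζ²)) = 100·exp(−π·0.1848/√0.9659) = 55.4%.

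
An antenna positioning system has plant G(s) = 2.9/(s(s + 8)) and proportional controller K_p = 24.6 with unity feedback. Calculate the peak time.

The closed-loop denominator s² + 8s + 71.34 gives ω_n = √71.34 = 8.446 and ζ = 8/(2ω_n) = 0.4736.
Damped frequency ω_d = ω_n√(1−ζ²) = 7.439 rad/s, so peak time T_p = π/ω_d = 0.422 s.

T_p = 0.422 s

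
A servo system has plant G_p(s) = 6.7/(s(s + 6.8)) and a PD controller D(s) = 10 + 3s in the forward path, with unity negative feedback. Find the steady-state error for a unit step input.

The open loop D(s)G_p(s) has a pole at the origin (type 1), so the static position error constant is infinite and e_ss = 1/(1+∞) = 0.

0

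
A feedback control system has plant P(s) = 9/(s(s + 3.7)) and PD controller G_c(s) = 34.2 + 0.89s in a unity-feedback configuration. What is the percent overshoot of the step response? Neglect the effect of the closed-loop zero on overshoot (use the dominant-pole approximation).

Forward path: (34.2 + 0.89s)·9/(s(s+3.7)). The closed-loop characteristic equation is s² + (3.7 + 9·0.89)s + 9·34.2 = 0.
That is s² + 11.71s + 307.8 = 0, so ω_n = 17.54 rad/s and ζ = 11.71/(2·17.54) = 0.3337.
%OS = 100·exp(−πζ/√(1−ζ²)) = 32.9%.

32.9%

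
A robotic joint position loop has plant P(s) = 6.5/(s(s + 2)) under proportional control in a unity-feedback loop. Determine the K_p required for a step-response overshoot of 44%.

From %OS = 100·exp(−πζ/√(1−ζ²)) = 44%, ζ = −ln(0.44)/√(π²+ln²(0.44)) = 0.2528.
Characteristic equation s² + 2s + 6.5K_p = 0 gives ζ = 2/(2√(6.5K_p)).
Setting ζ = 0.2528: √(6.5K_p) = 2/(2·0.2528) = 3.955, so K_p = 15.64/6.5 = 2.41.

K_p = 2.41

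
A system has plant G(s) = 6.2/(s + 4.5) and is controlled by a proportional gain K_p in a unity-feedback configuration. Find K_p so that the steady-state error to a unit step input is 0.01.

The loop is type 0, so e_ss(step) = 1/(1 + K_pos) with K_pos = K_p·G(0).
G(0) = 1.378. Require 1/(1 + K_p·1.378) = 0.01, so 1 + 1.378·K_p = 100.
K_p = (100 − 1)/1.378 = 71.9.

K_p = 71.9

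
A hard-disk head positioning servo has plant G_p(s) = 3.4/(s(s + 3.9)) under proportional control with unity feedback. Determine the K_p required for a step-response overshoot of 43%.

K_p = 16.6

From %OS = 100·exp(−πζ/√(1−ζ²)) = 43%, ζ = −ln(0.43)/√(π²+ln²(0.43)) = 0.2594.
Characteristic equation s² + 3.9s + 3.4K_p = 0 gives ζ = 3.9/(2√(3.4K_p)).
Setting ζ = 0.2594: √(3.4K_p) = 3.9/(2·0.2594) = 7.516, so K_p = 56.49/3.4 = 16.6.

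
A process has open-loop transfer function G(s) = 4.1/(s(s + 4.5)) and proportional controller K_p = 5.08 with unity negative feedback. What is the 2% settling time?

The closed-loop denominator s² + 4.5s + 20.83 gives ω_n = √20.83 = 4.564 and ζ = 4.5/(2ω_n) = 0.493.
2% settling time T_s ≈ 4/(ζω_n) = 4/2.25 = 1.78 s.

T_s ≈ 1.78 s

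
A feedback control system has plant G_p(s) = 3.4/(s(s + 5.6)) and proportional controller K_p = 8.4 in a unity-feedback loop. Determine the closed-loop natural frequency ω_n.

ω_n = 5.34 rad/s

1 + K_p·G_p(s) = 0 gives s² + 5.6s + 28.56 = 0.
Matching s² + 2ζω_n s + ω_n²: ω_n = √28.56 = 5.344 rad/s and 2ζω_n = 5.6, so ζ = 5.6/(2·5.344) = 0.524.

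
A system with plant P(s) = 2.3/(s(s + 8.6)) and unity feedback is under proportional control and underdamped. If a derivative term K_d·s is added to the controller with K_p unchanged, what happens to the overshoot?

With PD the characteristic equation becomes s² + (a + K·K_d)s + K·K_p = 0; the damping term grows, ζ rises, overshoot falls.

decrease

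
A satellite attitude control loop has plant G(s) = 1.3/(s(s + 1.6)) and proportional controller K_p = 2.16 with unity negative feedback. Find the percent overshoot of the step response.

The closed-loop denominator s² + 1.6s + 2.808 gives ω_n = √2.808 = 1.676 and ζ = 1.6/(2ω_n) = 0.4774.
%OS = 100·exp(−πζ/√(1−ζ²)) = 100·exp(−π·0.4774/√0.7721) = 18.1%.

18.1%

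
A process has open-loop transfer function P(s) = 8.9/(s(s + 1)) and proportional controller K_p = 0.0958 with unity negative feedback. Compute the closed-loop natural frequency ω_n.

ω_n = 0.923 rad/s

1 + K_p·P(s) = 0 gives s² + 1s + 0.8526 = 0.
Matching s² + 2ζω_n s + ω_n²: ω_n = √0.8526 = 0.9234 rad/s and 2ζω_n = 1, so ζ = 1/(2·0.9234) = 0.541.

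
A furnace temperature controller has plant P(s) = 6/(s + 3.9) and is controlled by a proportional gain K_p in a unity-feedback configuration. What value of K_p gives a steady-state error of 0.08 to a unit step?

K_p = 7.47

For a type-0 loop with proportional control, e_ss = 1/(1 + K_p·P(0)).
P(0) = 1.538. Require 1/(1 + K_p·1.538) = 0.08, so 1 + 1.538·K_p = 12.5.
K_p = (12.5 − 1)/1.538 = 7.47.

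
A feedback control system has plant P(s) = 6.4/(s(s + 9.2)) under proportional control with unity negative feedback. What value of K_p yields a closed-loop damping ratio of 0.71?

Closed-loop characteristic equation: s² + 9.2s + K_p·6.4 = 0.
So ω_n = √(6.4K_p) and 2ζω_n = 9.2, giving ζ = 9.2/(2√(6.4K_p)).
Setting ζ = 0.71: √(6.4K_p) = 9.2/(2·0.71) = 6.479, so K_p = 41.98/6.4 = 6.56.

K_p = 6.56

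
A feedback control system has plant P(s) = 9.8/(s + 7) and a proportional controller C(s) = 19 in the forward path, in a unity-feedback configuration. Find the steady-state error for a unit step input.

0.0362

The loop is type 0. Static position error constant K_pos = C(0)·P(0) = 19·1.4 = 26.6.
Steady-state error to a unit step: e_ss = 1/(1+K_pos) = 1/27.6 = 0.0362.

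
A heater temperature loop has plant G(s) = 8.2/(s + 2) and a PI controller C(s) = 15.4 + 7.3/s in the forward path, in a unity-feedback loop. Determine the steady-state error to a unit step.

The open loop C(s)G(s) has a pole at the origin (type 1), so the static position error constant is infinite and e_ss = 1/(1+∞) = 0.

0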